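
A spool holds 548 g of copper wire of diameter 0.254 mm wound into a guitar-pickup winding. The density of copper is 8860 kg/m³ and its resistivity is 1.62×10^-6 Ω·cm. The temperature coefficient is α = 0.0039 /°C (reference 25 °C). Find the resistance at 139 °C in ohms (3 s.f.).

ρ = 1.62×10^-6 Ω·cm = 1.62×10^-8 Ω·m
A = π(d/2)² = π(1.2700e-04 m)² = 5.0671e-08 m²
L = m/(density·A) = 0.548/(8860×5.0671e-08) = 1221 m
R = ρL/A = (1.62×10^-8)(1221)/(5.0671e-08) = 390.3 Ω
R(139 °C) = 390.3 × (1 + 0.0039×114) = 564 Ω

564 Ω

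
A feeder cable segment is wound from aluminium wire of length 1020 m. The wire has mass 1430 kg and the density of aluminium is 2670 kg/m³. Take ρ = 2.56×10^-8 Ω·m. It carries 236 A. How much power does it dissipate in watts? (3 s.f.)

A = m/(density·L) = 1430/(2670×1020) = 5.2508e-04 m²
R = ρL/A = (2.56×10^-8)(1020)/(5.2508e-04) = 0.04973 Ω
P = I²R = (236)² × 0.04973 = 2770 W

2770 W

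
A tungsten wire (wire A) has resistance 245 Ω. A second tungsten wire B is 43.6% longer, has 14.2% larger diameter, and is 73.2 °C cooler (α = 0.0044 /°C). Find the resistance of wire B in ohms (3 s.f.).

183 Ω

R ∝ ρL/d² with ρ ∝ (1+αΔT), so R_B/R_A = (1 + 43.6/100) × (1 + 14.2/100)⁻² × (1 − 0.0044×73.2)
= 1.436 × 0.7668 × 0.6779 = 0.7464
R_B = 0.7464 × 245 = 183 Ω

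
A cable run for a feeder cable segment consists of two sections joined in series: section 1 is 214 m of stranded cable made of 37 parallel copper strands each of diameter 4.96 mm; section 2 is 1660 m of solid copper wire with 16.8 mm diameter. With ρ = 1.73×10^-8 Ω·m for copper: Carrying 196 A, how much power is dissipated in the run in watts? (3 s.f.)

Section 1: A_strand = π(2.4800e-03)² = 1.932e-05 m²; R₁ = ρL/(N·A_s) = (1.73×10^-8)(214)/(37×1.932e-05) = 0.005179 Ω
Section 2: A = π(d/2)² = π(8.4000e-03 m)² = 2.217e-04 m²
R₂ = (1.73×10^-8)(1660)/(2.217e-04) = 0.1296 Ω
R = R₁ + R₂ = 0.1347 Ω
P = I²R = (196)² × 0.1347 = 5180 W

5180 W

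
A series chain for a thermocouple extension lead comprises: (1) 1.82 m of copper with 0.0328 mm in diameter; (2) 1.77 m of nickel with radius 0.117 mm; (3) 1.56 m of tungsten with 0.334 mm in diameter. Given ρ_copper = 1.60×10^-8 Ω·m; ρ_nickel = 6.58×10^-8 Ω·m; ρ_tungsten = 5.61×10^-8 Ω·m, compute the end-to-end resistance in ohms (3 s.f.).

Seg 1: A = π(d/2)² = π(1.6400e-05 m)² = 8.450e-10 m²
R_1 = (1.60×10^-8)(1.82)/(8.450e-10) = 34.46 Ω
Seg 2: A = πr² = π(1.1700e-04 m)² = 4.301e-08 m²
R_2 = (6.58×10^-8)(1.77)/(4.301e-08) = 2.708 Ω
Seg 3: A = π(d/2)² = π(1.6700e-04 m)² = 8.762e-08 m²
R_3 = (5.61×10^-8)(1.56)/(8.762e-08) = 0.9989 Ω
R_total = R_1 + R_2 + R_3 = 38.2 Ω

38.2 Ω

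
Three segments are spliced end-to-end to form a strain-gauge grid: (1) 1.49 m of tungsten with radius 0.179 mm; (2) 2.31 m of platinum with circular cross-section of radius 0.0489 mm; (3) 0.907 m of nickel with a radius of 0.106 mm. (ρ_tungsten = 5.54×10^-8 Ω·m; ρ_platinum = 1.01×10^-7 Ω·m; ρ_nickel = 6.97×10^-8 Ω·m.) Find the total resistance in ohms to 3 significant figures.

Seg 1: A = πr² = π(1.7900e-04 m)² = 1.007e-07 m²
R_1 = (5.54×10^-8)(1.49)/(1.007e-07) = 0.82 Ω
Seg 2: A = πr² = π(4.8900e-05 m)² = 7.512e-09 m²
R_2 = (1.01×10^-7)(2.31)/(7.512e-09) = 31.06 Ω
Seg 3: A = πr² = π(1.0600e-04 m)² = 3.530e-08 m²
R_3 = (6.97×10^-8)(0.907)/(3.530e-08) = 1.791 Ω
R_total = R_1 + R_2 + R_3 = 33.7 Ω

33.7 Ω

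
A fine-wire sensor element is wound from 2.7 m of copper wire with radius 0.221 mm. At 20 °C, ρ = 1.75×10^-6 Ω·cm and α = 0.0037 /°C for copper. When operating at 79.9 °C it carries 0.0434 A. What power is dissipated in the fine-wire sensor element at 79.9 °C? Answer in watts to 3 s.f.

ρ = 1.75×10^-6 Ω·cm = 1.75×10^-8 Ω·m
A = πr² = π(2.2100e-04 m)² = 1.534e-07 m²
R₍20₎ = ρL/A = (1.75×10^-8)(2.7)/(1.534e-07) = 0.3079 Ω
R₍79.9₎ = R₍20₎(1 + αΔT) = 0.3079 × (1 + 0.0037×59.9) = 0.3762 Ω
P = I²R = (0.0434)² × 0.3762 = 7.09×10^-4 W

7.09×10^-4 W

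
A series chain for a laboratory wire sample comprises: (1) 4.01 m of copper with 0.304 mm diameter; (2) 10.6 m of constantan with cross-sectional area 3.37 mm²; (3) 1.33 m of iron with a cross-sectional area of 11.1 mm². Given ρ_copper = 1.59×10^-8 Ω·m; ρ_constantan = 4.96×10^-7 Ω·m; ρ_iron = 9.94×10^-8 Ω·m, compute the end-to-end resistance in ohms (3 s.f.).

2.45 Ω

Seg 1: A = π(d/2)² = π(1.5200e-04 m)² = 7.258e-08 m²
R_1 = (1.59×10^-8)(4.01)/(7.258e-08) = 0.8784 Ω
Seg 2: A = 3.37 mm² = 3.370e-06 m²
R_2 = (4.96×10^-7)(10.6)/(3.370e-06) = 1.56 Ω
Seg 3: A = 11.1 mm² = 1.110e-05 m²
R_3 = (9.94×10^-8)(1.33)/(1.110e-05) = 0.01191 Ω
R_total = R_1 + R_2 + R_3 = 2.45 Ω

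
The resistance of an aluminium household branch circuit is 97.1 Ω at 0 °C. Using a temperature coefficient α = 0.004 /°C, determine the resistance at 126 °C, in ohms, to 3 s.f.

146 Ω

ΔT = 126 − 0 = 126 °C
R = R₀(1 + αΔT) = 97.1 × (1 + 0.004×126) = 97.1 × 1.504 = 146 Ω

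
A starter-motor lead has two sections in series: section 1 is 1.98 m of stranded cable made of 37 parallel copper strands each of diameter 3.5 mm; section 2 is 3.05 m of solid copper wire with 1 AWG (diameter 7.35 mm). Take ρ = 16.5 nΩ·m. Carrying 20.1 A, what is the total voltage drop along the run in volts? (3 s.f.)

ρ = 16.5 nΩ·m = 1.65×10^-8 Ω·m
Section 1: A_strand = π(1.7500e-03)² = 9.621e-06 m²; R₁ = ρL/(N·A_s) = (1.65×10^-8)(1.98)/(37×9.621e-06) = 9.177×10^-5 Ω
Section 2: A = π(7.35/2 mm)² = π(3.6750e-03 m)² = 4.243e-05 m²
R₂ = (1.65×10^-8)(3.05)/(4.243e-05) = 0.001186 Ω
R = R₁ + R₂ = 0.001278 Ω
V = IR = 20.1 × 0.001278 = 0.0257 V

0.0257 V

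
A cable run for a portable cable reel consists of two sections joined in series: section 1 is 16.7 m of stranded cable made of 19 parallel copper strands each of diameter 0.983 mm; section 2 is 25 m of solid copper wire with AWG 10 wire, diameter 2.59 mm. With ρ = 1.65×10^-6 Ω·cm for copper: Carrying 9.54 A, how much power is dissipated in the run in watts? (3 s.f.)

8.86 W

ρ = 1.65×10^-6 Ω·cm = 1.65×10^-8 Ω·m
Section 1: A_strand = π(4.9150e-04)² = 7.589e-07 m²; R₁ = ρL/(N·A_s) = (1.65×10^-8)(16.7)/(19×7.589e-07) = 0.01911 Ω
Section 2: A = π(2.59/2 mm)² = π(1.2950e-03 m)² = 5.269e-06 m²
R₂ = (1.65×10^-8)(25)/(5.269e-06) = 0.0783 Ω
R = R₁ + R₂ = 0.0974 Ω
P = I²R = (9.54)² × 0.0974 = 8.86 W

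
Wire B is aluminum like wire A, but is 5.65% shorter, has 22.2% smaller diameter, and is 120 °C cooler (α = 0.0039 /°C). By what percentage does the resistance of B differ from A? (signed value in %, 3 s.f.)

R ∝ ρL/d² with ρ ∝ (1+αΔT), so R_B/R_A = (1 − 5.65/100) × (1 − 22.2/100)⁻² × (1 − 0.0039×120)
= 0.9435 × 1.652 × 0.532 = 0.8293
(R_B − R_A)/R_A = 0.8293 − 1 = -17.1%

-17.1%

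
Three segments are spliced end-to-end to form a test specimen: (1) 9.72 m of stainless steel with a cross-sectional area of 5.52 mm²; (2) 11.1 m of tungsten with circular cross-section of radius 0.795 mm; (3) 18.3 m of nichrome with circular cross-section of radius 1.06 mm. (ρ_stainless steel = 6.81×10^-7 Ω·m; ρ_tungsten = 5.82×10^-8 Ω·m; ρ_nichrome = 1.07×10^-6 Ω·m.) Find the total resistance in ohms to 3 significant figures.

7.07 Ω

Seg 1: A = 5.52 mm² = 5.520e-06 m²
R_1 = (6.81×10^-7)(9.72)/(5.520e-06) = 1.199 Ω
Seg 2: A = πr² = π(7.9500e-04 m)² = 1.986e-06 m²
R_2 = (5.82×10^-8)(11.1)/(1.986e-06) = 0.3254 Ω
Seg 3: A = πr² = π(1.0600e-03 m)² = 3.530e-06 m²
R_3 = (1.07×10^-6)(18.3)/(3.530e-06) = 5.547 Ω
R_total = R_1 + R_2 + R_3 = 7.07 Ω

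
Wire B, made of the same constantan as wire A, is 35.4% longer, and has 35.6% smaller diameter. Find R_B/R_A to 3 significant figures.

3.26

R ∝ L/d², so R_B/R_A = (1 + 35.4/100) × (1 − 35.6/100)⁻²
= 1.354 × 2.411 = 3.26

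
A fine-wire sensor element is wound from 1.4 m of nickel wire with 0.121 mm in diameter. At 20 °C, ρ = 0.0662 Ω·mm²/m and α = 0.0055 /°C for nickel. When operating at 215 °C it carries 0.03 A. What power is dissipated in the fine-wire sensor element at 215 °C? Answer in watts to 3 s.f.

0.0150 W

ρ = 0.0662 Ω·mm²/m = 6.62×10^-8 Ω·m
A = π(d/2)² = π(6.0500e-05 m)² = 1.150e-08 m²
R₍20₎ = ρL/A = (6.62×10^-8)(1.4)/(1.150e-08) = 8.06 Ω
R₍215₎ = R₍20₎(1 + αΔT) = 8.06 × (1 + 0.0055×195) = 16.7 Ω
P = I²R = (0.03)² × 16.7 = 0.0150 W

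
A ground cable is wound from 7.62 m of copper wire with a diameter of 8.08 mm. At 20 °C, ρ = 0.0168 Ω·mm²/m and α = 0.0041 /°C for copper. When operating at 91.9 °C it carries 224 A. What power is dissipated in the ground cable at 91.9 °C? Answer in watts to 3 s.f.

162 W

ρ = 0.0168 Ω·mm²/m = 1.68×10^-8 Ω·m
A = π(d/2)² = π(4.0400e-03 m)² = 5.128e-05 m²
R₍20₎ = ρL/A = (1.68×10^-8)(7.62)/(5.128e-05) = 0.002497 Ω
R₍91.9₎ = R₍20₎(1 + αΔT) = 0.002497 × (1 + 0.0041×71.9) = 0.003233 Ω
P = I²R = (224)² × 0.003233 = 162 W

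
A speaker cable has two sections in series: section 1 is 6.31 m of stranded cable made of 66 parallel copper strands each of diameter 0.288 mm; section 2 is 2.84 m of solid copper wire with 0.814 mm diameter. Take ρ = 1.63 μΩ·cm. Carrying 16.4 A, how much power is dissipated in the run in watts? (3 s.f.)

ρ = 1.63 μΩ·cm = 1.63×10^-8 Ω·m
Section 1: A_strand = π(1.4400e-04)² = 6.514e-08 m²; R₁ = ρL/(N·A_s) = (1.63×10^-8)(6.31)/(66×6.514e-08) = 0.02392 Ω
Section 2: A = π(d/2)² = π(4.0700e-04 m)² = 5.204e-07 m²
R₂ = (1.63×10^-8)(2.84)/(5.204e-07) = 0.08895 Ω
R = R₁ + R₂ = 0.1129 Ω
P = I²R = (16.4)² × 0.1129 = 30.4 W

30.4 W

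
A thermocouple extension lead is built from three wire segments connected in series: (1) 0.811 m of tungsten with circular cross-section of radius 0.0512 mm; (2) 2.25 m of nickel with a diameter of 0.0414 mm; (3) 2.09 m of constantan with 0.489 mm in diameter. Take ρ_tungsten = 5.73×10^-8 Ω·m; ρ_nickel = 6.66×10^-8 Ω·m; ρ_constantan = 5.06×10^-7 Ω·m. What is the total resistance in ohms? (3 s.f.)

123 Ω

Seg 1: A = πr² = π(5.1200e-05 m)² = 8.235e-09 m²
R_1 = (5.73×10^-8)(0.811)/(8.235e-09) = 5.643 Ω
Seg 2: A = π(d/2)² = π(2.0700e-05 m)² = 1.346e-09 m²
R_2 = (6.66×10^-8)(2.25)/(1.346e-09) = 111.3 Ω
Seg 3: A = π(d/2)² = π(2.4450e-04 m)² = 1.878e-07 m²
R_3 = (5.06×10^-7)(2.09)/(1.878e-07) = 5.631 Ω
R_total = R_1 + R_2 + R_3 = 123 Ω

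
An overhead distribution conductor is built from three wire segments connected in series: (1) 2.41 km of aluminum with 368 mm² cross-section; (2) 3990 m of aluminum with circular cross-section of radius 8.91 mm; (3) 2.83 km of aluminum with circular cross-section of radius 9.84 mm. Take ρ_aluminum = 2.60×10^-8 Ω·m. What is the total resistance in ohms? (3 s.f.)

0.828 Ω

Seg 1: A = 368 mm² = 3.680e-04 m²
R_1 = (2.60×10^-8)(2410)/(3.680e-04) = 0.1703 Ω
Seg 2: A = πr² = π(8.9100e-03 m)² = 2.494e-04 m²
R_2 = (2.60×10^-8)(3990)/(2.494e-04) = 0.4159 Ω
Seg 3: A = πr² = π(9.8400e-03 m)² = 3.042e-04 m²
R_3 = (2.60×10^-8)(2830)/(3.042e-04) = 0.2419 Ω
R_total = R_1 + R_2 + R_3 = 0.828 Ω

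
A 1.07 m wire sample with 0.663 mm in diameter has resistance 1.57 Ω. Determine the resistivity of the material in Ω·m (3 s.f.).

A = π(d/2)² = π(3.3150e-04 m)² = 3.452e-07 m²
ρ = RA/L = (1.57)(3.452e-07)/(1.07) = 5.07×10^-7 Ω·m

5.07×10^-7 Ω·m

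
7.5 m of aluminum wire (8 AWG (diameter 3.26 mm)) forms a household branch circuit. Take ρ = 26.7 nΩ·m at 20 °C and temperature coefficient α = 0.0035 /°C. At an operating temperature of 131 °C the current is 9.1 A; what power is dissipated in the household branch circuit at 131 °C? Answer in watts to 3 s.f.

ρ = 26.7 nΩ·m = 2.67×10^-8 Ω·m
A = π(3.26/2 mm)² = π(1.6300e-03 m)² = 8.347e-06 m²
R₍20₎ = ρL/A = (2.67×10^-8)(7.5)/(8.347e-06) = 0.02399 Ω
R₍131₎ = R₍20₎(1 + αΔT) = 0.02399 × (1 + 0.0035×111) = 0.03331 Ω
P = I²R = (9.1)² × 0.03331 = 2.76 W

2.76 W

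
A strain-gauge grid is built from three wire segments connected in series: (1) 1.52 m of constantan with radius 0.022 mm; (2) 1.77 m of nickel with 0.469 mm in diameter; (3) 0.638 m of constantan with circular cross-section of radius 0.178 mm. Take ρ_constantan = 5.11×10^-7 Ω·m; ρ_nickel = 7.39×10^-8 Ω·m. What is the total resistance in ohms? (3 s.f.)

515 Ω

Seg 1: A = πr² = π(2.2000e-05 m)² = 1.521e-09 m²
R_1 = (5.11×10^-7)(1.52)/(1.521e-09) = 510.8 Ω
Seg 2: A = π(d/2)² = π(2.3450e-04 m)² = 1.728e-07 m²
R_2 = (7.39×10^-8)(1.77)/(1.728e-07) = 0.7572 Ω
Seg 3: A = πr² = π(1.7800e-04 m)² = 9.954e-08 m²
R_3 = (5.11×10^-7)(0.638)/(9.954e-08) = 3.275 Ω
R_total = R_1 + R_2 + R_3 = 515 Ω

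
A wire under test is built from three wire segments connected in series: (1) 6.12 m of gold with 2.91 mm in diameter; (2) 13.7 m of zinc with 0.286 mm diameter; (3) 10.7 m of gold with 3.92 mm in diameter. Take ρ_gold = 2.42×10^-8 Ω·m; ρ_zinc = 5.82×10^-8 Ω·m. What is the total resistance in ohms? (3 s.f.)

Seg 1: A = π(d/2)² = π(1.4550e-03 m)² = 6.651e-06 m²
R_1 = (2.42×10^-8)(6.12)/(6.651e-06) = 0.02227 Ω
Seg 2: A = π(d/2)² = π(1.4300e-04 m)² = 6.424e-08 m²
R_2 = (5.82×10^-8)(13.7)/(6.424e-08) = 12.41 Ω
Seg 3: A = π(d/2)² = π(1.9600e-03 m)² = 1.207e-05 m²
R_3 = (2.42×10^-8)(10.7)/(1.207e-05) = 0.02146 Ω
R_total = R_1 + R_2 + R_3 = 12.5 Ω

12.5 Ω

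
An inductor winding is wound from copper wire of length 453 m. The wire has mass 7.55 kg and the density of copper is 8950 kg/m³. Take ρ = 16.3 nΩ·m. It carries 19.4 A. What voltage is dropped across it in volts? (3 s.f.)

76.9 V

ρ = 16.3 nΩ·m = 1.63×10^-8 Ω·m
A = m/(density·L) = 7.55/(8950×453) = 1.8622e-06 m²
R = ρL/A = (1.63×10^-8)(453)/(1.8622e-06) = 3.965 Ω
V = IR = 19.4 × 3.965 = 76.9 V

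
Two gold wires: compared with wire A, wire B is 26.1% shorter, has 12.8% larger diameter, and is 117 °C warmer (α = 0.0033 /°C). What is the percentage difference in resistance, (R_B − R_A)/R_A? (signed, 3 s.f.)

-19.5%

R ∝ ρL/d² with ρ ∝ (1+αΔT), so R_B/R_A = (1 − 26.1/100) × (1 + 12.8/100)⁻² × (1 + 0.0033×117)
= 0.739 × 0.7859 × 1.386 = 0.8051
(R_B − R_A)/R_A = 0.8051 − 1 = -19.5%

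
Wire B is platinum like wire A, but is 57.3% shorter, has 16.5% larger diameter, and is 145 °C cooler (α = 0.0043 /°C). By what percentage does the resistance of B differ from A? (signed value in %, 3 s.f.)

-88.2%

R ∝ ρL/d² with ρ ∝ (1+αΔT), so R_B/R_A = (1 − 57.3/100) × (1 + 16.5/100)⁻² × (1 − 0.0043×145)
= 0.427 × 0.7368 × 0.3765 = 0.1184
(R_B − R_A)/R_A = 0.1184 − 1 = -88.2%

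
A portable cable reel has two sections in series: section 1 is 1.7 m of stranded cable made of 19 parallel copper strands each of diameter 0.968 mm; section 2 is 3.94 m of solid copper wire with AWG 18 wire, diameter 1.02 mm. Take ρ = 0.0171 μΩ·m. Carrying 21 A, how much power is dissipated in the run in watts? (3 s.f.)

ρ = 0.0171 μΩ·m = 1.71×10^-8 Ω·m
Section 1: A_strand = π(4.8400e-04)² = 7.359e-07 m²; R₁ = ρL/(N·A_s) = (1.71×10^-8)(1.7)/(19×7.359e-07) = 0.002079 Ω
Section 2: A = π(1.02/2 mm)² = π(5.1000e-04 m)² = 8.171e-07 m²
R₂ = (1.71×10^-8)(3.94)/(8.171e-07) = 0.08245 Ω
R = R₁ + R₂ = 0.08453 Ω
P = I²R = (21)² × 0.08453 = 37.3 W

37.3 W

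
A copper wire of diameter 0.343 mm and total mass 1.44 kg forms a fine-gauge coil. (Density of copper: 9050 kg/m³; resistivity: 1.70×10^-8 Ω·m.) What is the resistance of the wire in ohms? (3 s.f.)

317 Ω

A = π(d/2)² = π(1.7150e-04 m)² = 9.2401e-08 m²
L = m/(density·A) = 1.44/(9050×9.2401e-08) = 1722 m
R = ρL/A = (1.70×10^-8)(1722)/(9.2401e-08) = 317 Ω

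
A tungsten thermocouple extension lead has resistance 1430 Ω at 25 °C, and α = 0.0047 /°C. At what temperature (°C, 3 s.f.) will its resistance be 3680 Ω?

R = R₀(1 + α(T − T₀)) ⇒ T = T₀ + (R/R₀ − 1)/α
T = 25 + (3680/1430 − 1)/0.0047 = 25 + (1.573)/0.0047 = 360 °C

360 °C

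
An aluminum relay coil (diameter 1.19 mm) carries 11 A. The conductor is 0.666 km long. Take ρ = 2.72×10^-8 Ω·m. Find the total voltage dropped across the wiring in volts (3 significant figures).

179 V

A = π(d/2)² = π(5.9500e-04 m)² = 1.112e-06 m²
R = ρL/A = (2.72×10^-8)(666)/(1.112e-06) = 16.29 Ω
V = IR = 11 × 16.29 = 179 V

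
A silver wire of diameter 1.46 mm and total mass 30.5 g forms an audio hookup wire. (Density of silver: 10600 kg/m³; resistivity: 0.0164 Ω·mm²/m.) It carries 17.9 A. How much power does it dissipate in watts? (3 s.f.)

5.39 W

ρ = 0.0164 Ω·mm²/m = 1.64×10^-8 Ω·m
A = π(d/2)² = π(7.3000e-04 m)² = 1.6742e-06 m²
L = m/(density·A) = 0.0305/(10600×1.6742e-06) = 1.719 m
R = ρL/A = (1.64×10^-8)(1.719)/(1.6742e-06) = 0.01684 Ω
P = I²R = (17.9)² × 0.01684 = 5.39 W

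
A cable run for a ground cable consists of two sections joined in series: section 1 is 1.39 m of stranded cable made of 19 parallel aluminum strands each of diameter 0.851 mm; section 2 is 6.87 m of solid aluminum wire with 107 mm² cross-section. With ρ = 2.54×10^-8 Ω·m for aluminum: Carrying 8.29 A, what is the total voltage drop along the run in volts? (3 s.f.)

Section 1: A_strand = π(4.2550e-04)² = 5.688e-07 m²; R₁ = ρL/(N·A_s) = (2.54×10^-8)(1.39)/(19×5.688e-07) = 0.003267 Ω
Section 2: A = 107 mm² = 1.070e-04 m²
R₂ = (2.54×10^-8)(6.87)/(1.070e-04) = 0.001631 Ω
R = R₁ + R₂ = 0.004898 Ω
V = IR = 8.29 × 0.004898 = 0.0406 V

0.0406 V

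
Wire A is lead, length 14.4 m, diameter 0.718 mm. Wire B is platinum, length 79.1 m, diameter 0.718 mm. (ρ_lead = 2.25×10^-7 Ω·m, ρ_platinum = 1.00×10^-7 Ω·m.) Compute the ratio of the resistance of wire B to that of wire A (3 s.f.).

2.44

R ∝ ρL/d², so R_B/R_A = (ρ_B/ρ_A) × (L_B/L_A)
= (1.00×10^-7/2.25×10^-7) × (79.1/14.4) = 2.44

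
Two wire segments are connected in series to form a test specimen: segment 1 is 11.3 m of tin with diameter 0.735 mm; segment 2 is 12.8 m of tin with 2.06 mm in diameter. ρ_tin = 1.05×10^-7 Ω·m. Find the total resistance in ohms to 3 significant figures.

Segment 1: A = π(d/2)² = π(3.6750e-04 m)² = 4.243e-07 m²
R₁ = ρL/A = (1.05×10^-7)(11.3)/(4.243e-07) = 2.796 Ω
Segment 2: A = π(d/2)² = π(1.0300e-03 m)² = 3.333e-06 m²
R₂ = (1.05×10^-7)(12.8)/(3.333e-06) = 0.4033 Ω
R = R₁ + R₂ = 3.20 Ω

3.20 Ω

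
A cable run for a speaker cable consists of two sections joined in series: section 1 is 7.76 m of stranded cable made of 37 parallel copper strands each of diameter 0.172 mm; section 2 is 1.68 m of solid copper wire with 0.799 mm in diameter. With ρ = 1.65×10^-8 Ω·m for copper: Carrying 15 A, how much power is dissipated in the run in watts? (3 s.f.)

45.9 W

Section 1: A_strand = π(8.6000e-05)² = 2.324e-08 m²; R₁ = ρL/(N·A_s) = (1.65×10^-8)(7.76)/(37×2.324e-08) = 0.1489 Ω
Section 2: A = π(d/2)² = π(3.9950e-04 m)² = 5.014e-07 m²
R₂ = (1.65×10^-8)(1.68)/(5.014e-07) = 0.05529 Ω
R = R₁ + R₂ = 0.2042 Ω
P = I²R = (15)² × 0.2042 = 45.9 W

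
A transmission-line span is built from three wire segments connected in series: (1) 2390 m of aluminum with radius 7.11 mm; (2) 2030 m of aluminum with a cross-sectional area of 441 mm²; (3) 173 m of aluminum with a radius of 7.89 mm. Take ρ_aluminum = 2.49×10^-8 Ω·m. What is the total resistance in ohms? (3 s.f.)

0.511 Ω

Seg 1: A = πr² = π(7.1100e-03 m)² = 1.588e-04 m²
R_1 = (2.49×10^-8)(2390)/(1.588e-04) = 0.3747 Ω
Seg 2: A = 441 mm² = 4.410e-04 m²
R_2 = (2.49×10^-8)(2030)/(4.410e-04) = 0.1146 Ω
Seg 3: A = πr² = π(7.8900e-03 m)² = 1.956e-04 m²
R_3 = (2.49×10^-8)(173)/(1.956e-04) = 0.02203 Ω
R_total = R_1 + R_2 + R_3 = 0.511 Ω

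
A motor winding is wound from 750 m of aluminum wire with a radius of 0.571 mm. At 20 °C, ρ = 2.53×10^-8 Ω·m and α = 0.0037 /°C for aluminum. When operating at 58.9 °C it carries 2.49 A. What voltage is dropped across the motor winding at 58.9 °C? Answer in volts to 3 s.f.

52.8 V

A = πr² = π(5.7100e-04 m)² = 1.024e-06 m²
R₍20₎ = ρL/A = (2.53×10^-8)(750)/(1.024e-06) = 18.53 Ω
R₍58.9₎ = R₍20₎(1 + αΔT) = 18.53 × (1 + 0.0037×38.9) = 21.19 Ω
V = IR = 2.49 × 21.19 = 52.8 V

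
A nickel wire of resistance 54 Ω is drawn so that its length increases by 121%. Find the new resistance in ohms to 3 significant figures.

k = 1 + 121/100 = 2.21; volume constant ⇒ A' = A/k, so R' = k²R.
R' = 4.884 × 54 = 264 Ω

264 Ω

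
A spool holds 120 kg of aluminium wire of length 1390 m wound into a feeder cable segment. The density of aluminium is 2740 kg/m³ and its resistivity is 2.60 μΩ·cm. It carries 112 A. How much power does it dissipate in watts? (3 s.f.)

14400 W

ρ = 2.60 μΩ·cm = 2.60×10^-8 Ω·m
A = m/(density·L) = 120/(2740×1390) = 3.1508e-05 m²
R = ρL/A = (2.60×10^-8)(1390)/(3.1508e-05) = 1.147 Ω
P = I²R = (112)² × 1.147 = 14400 W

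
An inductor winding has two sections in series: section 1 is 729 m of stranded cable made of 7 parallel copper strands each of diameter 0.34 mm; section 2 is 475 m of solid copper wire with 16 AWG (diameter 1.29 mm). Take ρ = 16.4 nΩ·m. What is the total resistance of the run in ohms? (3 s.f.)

ρ = 16.4 nΩ·m = 1.64×10^-8 Ω·m
Section 1: A_strand = π(1.7000e-04)² = 9.079e-08 m²; R₁ = ρL/(N·A_s) = (1.64×10^-8)(729)/(7×9.079e-08) = 18.81 Ω
Section 2: A = π(1.29/2 mm)² = π(6.4500e-04 m)² = 1.307e-06 m²
R₂ = (1.64×10^-8)(475)/(1.307e-06) = 5.96 Ω
R = R₁ + R₂ = 24.8 Ω

24.8 Ω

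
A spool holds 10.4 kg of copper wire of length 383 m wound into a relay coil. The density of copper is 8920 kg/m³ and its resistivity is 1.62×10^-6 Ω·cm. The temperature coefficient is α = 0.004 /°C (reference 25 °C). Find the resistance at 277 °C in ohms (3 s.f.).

4.09 Ω

ρ = 1.62×10^-6 Ω·cm = 1.62×10^-8 Ω·m
A = m/(density·L) = 10.4/(8920×383) = 3.0442e-06 m²
R = ρL/A = (1.62×10^-8)(383)/(3.0442e-06) = 2.038 Ω
R(277 °C) = 2.038 × (1 + 0.004×252) = 4.09 Ω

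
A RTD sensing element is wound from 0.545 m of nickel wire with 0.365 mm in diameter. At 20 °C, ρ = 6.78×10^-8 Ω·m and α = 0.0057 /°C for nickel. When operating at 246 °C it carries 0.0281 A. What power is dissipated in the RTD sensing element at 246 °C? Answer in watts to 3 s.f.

6.38×10^-4 W

A = π(d/2)² = π(1.8250e-04 m)² = 1.046e-07 m²
R₍20₎ = ρL/A = (6.78×10^-8)(0.545)/(1.046e-07) = 0.3531 Ω
R₍246₎ = R₍20₎(1 + αΔT) = 0.3531 × (1 + 0.0057×226) = 0.8081 Ω
P = I²R = (0.0281)² × 0.8081 = 6.38×10^-4 W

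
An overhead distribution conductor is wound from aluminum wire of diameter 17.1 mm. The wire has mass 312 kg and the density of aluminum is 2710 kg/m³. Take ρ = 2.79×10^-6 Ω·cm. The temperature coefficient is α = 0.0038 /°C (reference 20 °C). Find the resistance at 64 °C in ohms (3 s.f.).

0.0711 Ω

ρ = 2.79×10^-6 Ω·cm = 2.79×10^-8 Ω·m
A = π(d/2)² = π(8.5500e-03 m)² = 2.2966e-04 m²
L = m/(density·A) = 312/(2710×2.2966e-04) = 501.3 m
R = ρL/A = (2.79×10^-8)(501.3)/(2.2966e-04) = 0.0609 Ω
R(64 °C) = 0.0609 × (1 + 0.0038×44) = 0.0711 Ω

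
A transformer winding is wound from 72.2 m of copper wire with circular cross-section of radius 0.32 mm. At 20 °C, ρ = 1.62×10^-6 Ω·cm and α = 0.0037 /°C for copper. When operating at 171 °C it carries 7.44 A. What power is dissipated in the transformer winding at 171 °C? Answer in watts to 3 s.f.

ρ = 1.62×10^-6 Ω·cm = 1.62×10^-8 Ω·m
A = πr² = π(3.2000e-04 m)² = 3.217e-07 m²
R₍20₎ = ρL/A = (1.62×10^-8)(72.2)/(3.217e-07) = 3.636 Ω
R₍171₎ = R₍20₎(1 + αΔT) = 3.636 × (1 + 0.0037×151) = 5.667 Ω
P = I²R = (7.44)² × 5.667 = 314 W

314 W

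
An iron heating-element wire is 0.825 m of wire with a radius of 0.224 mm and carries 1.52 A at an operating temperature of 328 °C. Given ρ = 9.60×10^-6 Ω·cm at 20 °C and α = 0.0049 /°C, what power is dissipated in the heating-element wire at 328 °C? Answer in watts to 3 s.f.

2.91 W

ρ = 9.60×10^-6 Ω·cm = 9.60×10^-8 Ω·m
A = πr² = π(2.2400e-04 m)² = 1.576e-07 m²
R₍20₎ = ρL/A = (9.60×10^-8)(0.825)/(1.576e-07) = 0.5024 Ω
R₍328₎ = R₍20₎(1 + αΔT) = 0.5024 × (1 + 0.0049×308) = 1.261 Ω
P = I²R = (1.52)² × 1.261 = 2.91 W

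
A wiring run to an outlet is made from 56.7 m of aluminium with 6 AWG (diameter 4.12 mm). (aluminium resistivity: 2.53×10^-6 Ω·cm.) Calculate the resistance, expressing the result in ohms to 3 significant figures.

0.108 Ω

ρ = 2.53×10^-6 Ω·cm = 2.53×10^-8 Ω·m
A = π(4.12/2 mm)² = π(2.0600e-03 m)² = 1.333e-05 m²
R = ρL/A = (2.53×10^-8)(56.7 m)/(1.333e-05 m²) = 0.108 Ω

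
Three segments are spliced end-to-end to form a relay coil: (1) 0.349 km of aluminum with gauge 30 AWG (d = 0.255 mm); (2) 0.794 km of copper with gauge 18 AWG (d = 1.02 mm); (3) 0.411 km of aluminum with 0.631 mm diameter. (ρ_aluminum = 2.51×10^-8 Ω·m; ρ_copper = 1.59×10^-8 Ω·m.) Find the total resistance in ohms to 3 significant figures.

220 Ω

Seg 1: A = π(0.255/2 mm)² = π(1.2750e-04 m)² = 5.107e-08 m²
R_1 = (2.51×10^-8)(349)/(5.107e-08) = 171.5 Ω
Seg 2: A = π(1.02/2 mm)² = π(5.1000e-04 m)² = 8.171e-07 m²
R_2 = (1.59×10^-8)(794)/(8.171e-07) = 15.45 Ω
Seg 3: A = π(d/2)² = π(3.1550e-04 m)² = 3.127e-07 m²
R_3 = (2.51×10^-8)(411)/(3.127e-07) = 32.99 Ω
R_total = R_1 + R_2 + R_3 = 220 Ω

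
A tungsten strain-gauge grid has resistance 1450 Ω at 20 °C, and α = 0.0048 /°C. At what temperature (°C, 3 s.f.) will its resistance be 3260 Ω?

280 °C

R = R₀(1 + α(T − T₀)) ⇒ T = T₀ + (R/R₀ − 1)/α
T = 20 + (3260/1450 − 1)/0.0048 = 20 + (1.248)/0.0048 = 280 °C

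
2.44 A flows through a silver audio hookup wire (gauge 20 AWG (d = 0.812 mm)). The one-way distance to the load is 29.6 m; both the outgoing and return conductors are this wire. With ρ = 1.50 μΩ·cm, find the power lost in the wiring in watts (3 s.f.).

10.2 W

ρ = 1.50 μΩ·cm = 1.50×10^-8 Ω·m
A = π(0.812/2 mm)² = π(4.0600e-04 m)² = 5.178e-07 m²
Total conductor length (both ways) L = 2 × 29.6 = 59.2 m
R = ρL/A = (1.50×10^-8)(59.2)/(5.178e-07) = 1.715 Ω
P = I²R = (2.44)² × 1.715 = 10.2 W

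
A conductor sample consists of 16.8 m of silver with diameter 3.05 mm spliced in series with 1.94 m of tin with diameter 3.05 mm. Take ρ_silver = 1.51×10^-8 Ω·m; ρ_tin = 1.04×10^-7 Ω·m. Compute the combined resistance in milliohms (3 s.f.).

62.3 mΩ

Segment 1: A = π(d/2)² = π(1.5250e-03 m)² = 7.306e-06 m²
R₁ = ρL/A = (1.51×10^-8)(16.8)/(7.306e-06) = 0.03472 Ω
R₂ = (1.04×10^-7)(1.94)/(7.306e-06) = 0.02762 Ω
R = R₁ + R₂ = 62.3 mΩ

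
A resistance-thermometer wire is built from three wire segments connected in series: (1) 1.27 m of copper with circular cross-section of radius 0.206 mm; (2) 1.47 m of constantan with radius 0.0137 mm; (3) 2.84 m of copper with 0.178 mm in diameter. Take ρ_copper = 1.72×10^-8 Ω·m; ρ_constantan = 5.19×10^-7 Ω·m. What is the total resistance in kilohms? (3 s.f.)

Seg 1: A = πr² = π(2.0600e-04 m)² = 1.333e-07 m²
R_1 = (1.72×10^-8)(1.27)/(1.333e-07) = 0.1639 Ω
Seg 2: A = πr² = π(1.3700e-05 m)² = 5.896e-10 m²
R_2 = (5.19×10^-7)(1.47)/(5.896e-10) = 1294 Ω
Seg 3: A = π(d/2)² = π(8.9000e-05 m)² = 2.488e-08 m²
R_3 = (1.72×10^-8)(2.84)/(2.488e-08) = 1.963 Ω
R_total = R_1 + R_2 + R_3 = 1.30 kΩ

1.30 kΩ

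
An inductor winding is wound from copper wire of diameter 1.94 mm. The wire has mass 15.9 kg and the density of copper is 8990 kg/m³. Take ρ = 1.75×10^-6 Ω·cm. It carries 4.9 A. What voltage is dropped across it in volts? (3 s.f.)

ρ = 1.75×10^-6 Ω·cm = 1.75×10^-8 Ω·m
A = π(d/2)² = π(9.7000e-04 m)² = 2.9559e-06 m²
L = m/(density·A) = 15.9/(8990×2.9559e-06) = 598.3 m
R = ρL/A = (1.75×10^-8)(598.3)/(2.9559e-06) = 3.542 Ω
V = IR = 4.9 × 3.542 = 17.4 V

17.4 V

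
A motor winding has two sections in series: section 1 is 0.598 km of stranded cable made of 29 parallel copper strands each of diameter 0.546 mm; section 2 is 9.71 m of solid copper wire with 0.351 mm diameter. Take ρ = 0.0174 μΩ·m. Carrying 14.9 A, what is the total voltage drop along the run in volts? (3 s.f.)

48.8 V

ρ = 0.0174 μΩ·m = 1.74×10^-8 Ω·m
Section 1: A_strand = π(2.7300e-04)² = 2.341e-07 m²; R₁ = ρL/(N·A_s) = (1.74×10^-8)(598)/(29×2.341e-07) = 1.532 Ω
Section 2: A = π(d/2)² = π(1.7550e-04 m)² = 9.676e-08 m²
R₂ = (1.74×10^-8)(9.71)/(9.676e-08) = 1.746 Ω
R = R₁ + R₂ = 3.278 Ω
V = IR = 14.9 × 3.278 = 48.8 V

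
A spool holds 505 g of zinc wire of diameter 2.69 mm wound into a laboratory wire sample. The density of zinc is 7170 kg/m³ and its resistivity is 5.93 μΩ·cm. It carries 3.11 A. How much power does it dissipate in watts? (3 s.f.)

1.25 W

ρ = 5.93 μΩ·cm = 5.93×10^-8 Ω·m
A = π(d/2)² = π(1.3450e-03 m)² = 5.6832e-06 m²
L = m/(density·A) = 0.505/(7170×5.6832e-06) = 12.39 m
R = ρL/A = (5.93×10^-8)(12.39)/(5.6832e-06) = 0.1293 Ω
P = I²R = (3.11)² × 0.1293 = 1.25 W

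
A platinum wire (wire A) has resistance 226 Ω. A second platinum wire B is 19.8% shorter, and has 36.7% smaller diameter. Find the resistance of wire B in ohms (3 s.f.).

R ∝ L/d², so R_B/R_A = (1 − 19.8/100) × (1 − 36.7/100)⁻²
= 0.802 × 2.496 = 2.002
R_B = 2.002 × 226 = 452 Ω

452 Ω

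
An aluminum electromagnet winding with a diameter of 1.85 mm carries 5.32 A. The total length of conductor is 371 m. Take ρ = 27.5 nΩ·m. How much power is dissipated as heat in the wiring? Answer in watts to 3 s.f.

107 W

ρ = 27.5 nΩ·m = 2.75×10^-8 Ω·m
A = π(d/2)² = π(9.2500e-04 m)² = 2.688e-06 m²
R = ρL/A = (2.75×10^-8)(371)/(2.688e-06) = 3.796 Ω
P = I²R = (5.32)² × 3.796 = 107 W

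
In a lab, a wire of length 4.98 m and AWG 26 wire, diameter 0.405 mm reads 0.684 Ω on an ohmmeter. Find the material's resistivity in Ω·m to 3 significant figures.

1.77×10^-8 Ω·m

A = π(0.405/2 mm)² = π(2.0250e-04 m)² = 1.288e-07 m²
ρ = RA/L = (0.684)(1.288e-07)/(4.98) = 1.77×10^-8 Ω·m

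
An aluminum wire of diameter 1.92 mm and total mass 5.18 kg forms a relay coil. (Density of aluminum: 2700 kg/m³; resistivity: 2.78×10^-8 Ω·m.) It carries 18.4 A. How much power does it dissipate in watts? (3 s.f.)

A = π(d/2)² = π(9.6000e-04 m)² = 2.8953e-06 m²
L = m/(density·A) = 5.18/(2700×2.8953e-06) = 662.6 m
R = ρL/A = (2.78×10^-8)(662.6)/(2.8953e-06) = 6.362 Ω
P = I²R = (18.4)² × 6.362 = 2150 W

2150 W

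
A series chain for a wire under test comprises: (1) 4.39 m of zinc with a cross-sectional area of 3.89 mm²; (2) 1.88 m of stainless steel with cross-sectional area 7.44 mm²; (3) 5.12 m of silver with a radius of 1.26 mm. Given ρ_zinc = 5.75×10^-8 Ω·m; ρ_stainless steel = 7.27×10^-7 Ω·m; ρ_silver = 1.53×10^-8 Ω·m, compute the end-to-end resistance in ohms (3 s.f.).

Seg 1: A = 3.89 mm² = 3.890e-06 m²
R_1 = (5.75×10^-8)(4.39)/(3.890e-06) = 0.06489 Ω
Seg 2: A = 7.44 mm² = 7.440e-06 m²
R_2 = (7.27×10^-7)(1.88)/(7.440e-06) = 0.1837 Ω
Seg 3: A = πr² = π(1.2600e-03 m)² = 4.988e-06 m²
R_3 = (1.53×10^-8)(5.12)/(4.988e-06) = 0.01571 Ω
R_total = R_1 + R_2 + R_3 = 0.264 Ω

0.264 Ω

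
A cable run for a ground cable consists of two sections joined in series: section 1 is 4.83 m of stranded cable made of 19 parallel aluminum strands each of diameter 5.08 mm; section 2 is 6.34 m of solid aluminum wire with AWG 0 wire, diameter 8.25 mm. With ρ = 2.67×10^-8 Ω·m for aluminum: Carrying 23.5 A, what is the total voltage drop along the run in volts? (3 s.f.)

0.0823 V

Section 1: A_strand = π(2.5400e-03)² = 2.027e-05 m²; R₁ = ρL/(N·A_s) = (2.67×10^-8)(4.83)/(19×2.027e-05) = 3.349×10^-4 Ω
Section 2: A = π(8.25/2 mm)² = π(4.1250e-03 m)² = 5.346e-05 m²
R₂ = (2.67×10^-8)(6.34)/(5.346e-05) = 0.003167 Ω
R = R₁ + R₂ = 0.003502 Ω
V = IR = 23.5 × 0.003502 = 0.0823 V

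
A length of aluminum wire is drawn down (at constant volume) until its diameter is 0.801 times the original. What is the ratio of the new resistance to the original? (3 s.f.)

Volume constant ⇒ L' = L/r² with r = 0.801. R' = ρL'/A' = ρ(L/r²)/(πr²d₀²/4) = R/r⁴.
Factor = 2.43

2.43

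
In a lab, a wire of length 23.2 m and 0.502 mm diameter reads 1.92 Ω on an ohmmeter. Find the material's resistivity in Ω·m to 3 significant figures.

1.64×10^-8 Ω·m

A = π(d/2)² = π(2.5100e-04 m)² = 1.979e-07 m²
ρ = RA/L = (1.92)(1.979e-07)/(23.2) = 1.64×10^-8 Ω·m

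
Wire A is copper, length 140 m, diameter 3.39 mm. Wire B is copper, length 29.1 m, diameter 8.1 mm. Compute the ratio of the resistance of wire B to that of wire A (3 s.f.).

0.0364

R ∝ ρL/d², so R_B/R_A = (L_B/L_A) × (d_A/d_B)²
= (29.1/140) × (3.39/8.1)² = 0.0364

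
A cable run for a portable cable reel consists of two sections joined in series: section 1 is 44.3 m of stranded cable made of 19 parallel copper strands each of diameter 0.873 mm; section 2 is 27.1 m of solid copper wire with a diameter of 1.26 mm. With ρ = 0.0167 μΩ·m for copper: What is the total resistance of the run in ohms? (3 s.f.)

ρ = 0.0167 μΩ·m = 1.67×10^-8 Ω·m
Section 1: A_strand = π(4.3650e-04)² = 5.986e-07 m²; R₁ = ρL/(N·A_s) = (1.67×10^-8)(44.3)/(19×5.986e-07) = 0.06505 Ω
Section 2: A = π(d/2)² = π(6.3000e-04 m)² = 1.247e-06 m²
R₂ = (1.67×10^-8)(27.1)/(1.247e-06) = 0.363 Ω
R = R₁ + R₂ = 0.428 Ω

0.428 Ω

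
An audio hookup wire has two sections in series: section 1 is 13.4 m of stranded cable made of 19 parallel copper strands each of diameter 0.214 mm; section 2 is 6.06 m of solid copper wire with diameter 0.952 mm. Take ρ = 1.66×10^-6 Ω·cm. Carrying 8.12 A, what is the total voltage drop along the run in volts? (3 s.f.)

3.79 V

ρ = 1.66×10^-6 Ω·cm = 1.66×10^-8 Ω·m
Section 1: A_strand = π(1.0700e-04)² = 3.597e-08 m²; R₁ = ρL/(N·A_s) = (1.66×10^-8)(13.4)/(19×3.597e-08) = 0.3255 Ω
Section 2: A = π(d/2)² = π(4.7600e-04 m)² = 7.118e-07 m²
R₂ = (1.66×10^-8)(6.06)/(7.118e-07) = 0.1413 Ω
R = R₁ + R₂ = 0.4668 Ω
V = IR = 8.12 × 0.4668 = 3.79 V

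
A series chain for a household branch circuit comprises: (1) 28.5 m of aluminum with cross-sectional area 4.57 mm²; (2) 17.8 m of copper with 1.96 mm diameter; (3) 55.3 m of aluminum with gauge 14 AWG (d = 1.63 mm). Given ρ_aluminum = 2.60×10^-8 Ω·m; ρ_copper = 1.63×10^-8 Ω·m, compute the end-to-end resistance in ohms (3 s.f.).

0.947 Ω

Seg 1: A = 4.57 mm² = 4.570e-06 m²
R_1 = (2.60×10^-8)(28.5)/(4.570e-06) = 0.1621 Ω
Seg 2: A = π(d/2)² = π(9.8000e-04 m)² = 3.017e-06 m²
R_2 = (1.63×10^-8)(17.8)/(3.017e-06) = 0.09616 Ω
Seg 3: A = π(1.63/2 mm)² = π(8.1500e-04 m)² = 2.087e-06 m²
R_3 = (2.60×10^-8)(55.3)/(2.087e-06) = 0.689 Ω
R_total = R_1 + R_2 + R_3 = 0.947 Ω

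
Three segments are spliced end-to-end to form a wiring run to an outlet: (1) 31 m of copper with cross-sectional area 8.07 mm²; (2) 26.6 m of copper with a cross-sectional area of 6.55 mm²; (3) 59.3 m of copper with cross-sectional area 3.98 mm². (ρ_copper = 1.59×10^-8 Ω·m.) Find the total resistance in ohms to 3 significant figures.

Seg 1: A = 8.07 mm² = 8.070e-06 m²
R_1 = (1.59×10^-8)(31)/(8.070e-06) = 0.06108 Ω
Seg 2: A = 6.55 mm² = 6.550e-06 m²
R_2 = (1.59×10^-8)(26.6)/(6.550e-06) = 0.06457 Ω
Seg 3: A = 3.98 mm² = 3.980e-06 m²
R_3 = (1.59×10^-8)(59.3)/(3.980e-06) = 0.2369 Ω
R_total = R_1 + R_2 + R_3 = 0.363 Ω

0.363 Ω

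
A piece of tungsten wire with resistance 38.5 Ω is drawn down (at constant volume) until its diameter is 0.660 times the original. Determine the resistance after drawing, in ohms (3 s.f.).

203 Ω

Volume constant ⇒ L' = L/r² with r = 0.66. R' = ρL'/A' = ρ(L/r²)/(πr²d₀²/4) = R/r⁴.
R' = 5.27 × 38.5 = 203 Ω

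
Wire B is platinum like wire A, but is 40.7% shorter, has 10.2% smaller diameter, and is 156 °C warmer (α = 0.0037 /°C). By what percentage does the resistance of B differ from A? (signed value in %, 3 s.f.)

R ∝ ρL/d² with ρ ∝ (1+αΔT), so R_B/R_A = (1 − 40.7/100) × (1 − 10.2/100)⁻² × (1 + 0.0037×156)
= 0.593 × 1.24 × 1.577 = 1.16
(R_B − R_A)/R_A = 1.16 − 1 = 16.0%

16.0%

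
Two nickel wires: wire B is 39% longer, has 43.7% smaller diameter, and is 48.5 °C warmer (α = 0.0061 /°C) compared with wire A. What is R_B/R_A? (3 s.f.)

5.68

R ∝ ρL/d² with ρ ∝ (1+αΔT), so R_B/R_A = (1 + 39/100) × (1 − 43.7/100)⁻² × (1 + 0.0061×48.5)
= 1.39 × 3.155 × 1.296 = 5.68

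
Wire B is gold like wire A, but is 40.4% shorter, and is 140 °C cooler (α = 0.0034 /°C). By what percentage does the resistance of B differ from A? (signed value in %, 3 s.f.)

R ∝ ρL/d² with ρ ∝ (1+αΔT), so R_B/R_A = (1 − 40.4/100) × (1 − 0.0034×140)
= 0.596 × 0.524 = 0.3123
(R_B − R_A)/R_A = 0.3123 − 1 = -68.8%

-68.8%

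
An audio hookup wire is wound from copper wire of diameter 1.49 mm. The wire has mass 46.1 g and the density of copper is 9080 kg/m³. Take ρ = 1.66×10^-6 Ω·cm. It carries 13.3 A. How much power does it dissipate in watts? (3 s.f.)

4.90 W

ρ = 1.66×10^-6 Ω·cm = 1.66×10^-8 Ω·m
A = π(d/2)² = π(7.4500e-04 m)² = 1.7437e-06 m²
L = m/(density·A) = 0.0461/(9080×1.7437e-06) = 2.912 m
R = ρL/A = (1.66×10^-8)(2.912)/(1.7437e-06) = 0.02772 Ω
P = I²R = (13.3)² × 0.02772 = 4.90 W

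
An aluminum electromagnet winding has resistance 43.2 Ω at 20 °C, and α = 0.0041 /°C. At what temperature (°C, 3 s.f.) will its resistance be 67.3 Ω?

R = R₀(1 + α(T − T₀)) ⇒ T = T₀ + (R/R₀ − 1)/α
T = 20 + (67.3/43.2 − 1)/0.0041 = 20 + (0.5579)/0.0041 = 156 °C

156 °C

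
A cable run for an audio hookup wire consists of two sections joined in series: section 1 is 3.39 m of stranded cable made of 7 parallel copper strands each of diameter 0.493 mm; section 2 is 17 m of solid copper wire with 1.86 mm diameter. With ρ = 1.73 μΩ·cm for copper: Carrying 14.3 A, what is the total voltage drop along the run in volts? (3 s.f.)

ρ = 1.73 μΩ·cm = 1.73×10^-8 Ω·m
Section 1: A_strand = π(2.4650e-04)² = 1.909e-07 m²; R₁ = ρL/(N·A_s) = (1.73×10^-8)(3.39)/(7×1.909e-07) = 0.04389 Ω
Section 2: A = π(d/2)² = π(9.3000e-04 m)² = 2.717e-06 m²
R₂ = (1.73×10^-8)(17)/(2.717e-06) = 0.1082 Ω
R = R₁ + R₂ = 0.1521 Ω
V = IR = 14.3 × 0.1521 = 2.18 V

2.18 V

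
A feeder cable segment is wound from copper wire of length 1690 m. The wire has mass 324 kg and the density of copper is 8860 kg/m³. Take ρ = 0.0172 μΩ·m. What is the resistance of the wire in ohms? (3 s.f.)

1.34 Ω

ρ = 0.0172 μΩ·m = 1.72×10^-8 Ω·m
A = m/(density·L) = 324/(8860×1690) = 2.1638e-05 m²
R = ρL/A = (1.72×10^-8)(1690)/(2.1638e-05) = 1.34 Ω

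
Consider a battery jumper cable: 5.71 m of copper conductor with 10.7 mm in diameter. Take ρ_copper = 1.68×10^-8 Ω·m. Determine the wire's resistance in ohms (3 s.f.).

A = π(d/2)² = π(5.3500e-03 m)² = 8.992e-05 m²
R = ρL/A = (1.68×10^-8)(5.71 m)/(8.992e-05 m²) = 0.00107 Ω

0.00107 Ω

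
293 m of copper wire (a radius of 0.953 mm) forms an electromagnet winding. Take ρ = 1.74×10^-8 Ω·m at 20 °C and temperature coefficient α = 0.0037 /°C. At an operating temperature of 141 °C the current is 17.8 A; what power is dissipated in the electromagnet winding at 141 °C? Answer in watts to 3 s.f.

A = πr² = π(9.5300e-04 m)² = 2.853e-06 m²
R₍20₎ = ρL/A = (1.74×10^-8)(293)/(2.853e-06) = 1.787 Ω
R₍141₎ = R₍20₎(1 + αΔT) = 1.787 × (1 + 0.0037×121) = 2.587 Ω
P = I²R = (17.8)² × 2.587 = 820 W

820 W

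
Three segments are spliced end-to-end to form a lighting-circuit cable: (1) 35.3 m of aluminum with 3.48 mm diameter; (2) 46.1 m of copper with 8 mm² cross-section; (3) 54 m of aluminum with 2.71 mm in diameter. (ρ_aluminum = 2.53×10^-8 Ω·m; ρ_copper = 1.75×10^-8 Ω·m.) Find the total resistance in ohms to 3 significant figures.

0.432 Ω

Seg 1: A = π(d/2)² = π(1.7400e-03 m)² = 9.511e-06 m²
R_1 = (2.53×10^-8)(35.3)/(9.511e-06) = 0.0939 Ω
Seg 2: A = 8 mm² = 8.000e-06 m²
R_2 = (1.75×10^-8)(46.1)/(8.000e-06) = 0.1008 Ω
Seg 3: A = π(d/2)² = π(1.3550e-03 m)² = 5.768e-06 m²
R_3 = (2.53×10^-8)(54)/(5.768e-06) = 0.2369 Ω
R_total = R_1 + R_2 + R_3 = 0.432 Ω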